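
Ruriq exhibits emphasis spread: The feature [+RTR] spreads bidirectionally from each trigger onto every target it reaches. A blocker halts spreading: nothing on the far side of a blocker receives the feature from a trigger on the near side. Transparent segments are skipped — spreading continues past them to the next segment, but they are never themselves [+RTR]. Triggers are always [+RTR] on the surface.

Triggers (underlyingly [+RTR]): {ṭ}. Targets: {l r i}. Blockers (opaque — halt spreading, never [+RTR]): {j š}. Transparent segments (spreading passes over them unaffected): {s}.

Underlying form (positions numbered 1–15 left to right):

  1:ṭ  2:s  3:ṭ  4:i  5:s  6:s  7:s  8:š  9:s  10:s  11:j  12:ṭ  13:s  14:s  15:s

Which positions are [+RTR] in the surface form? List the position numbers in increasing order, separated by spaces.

From /ṭ/ at 1 rightward: 2 /s/ transparent; 3 /ṭ/ is itself a trigger — this domain ends here.
From /ṭ/ at 1 leftward: word edge.
From /ṭ/ at 3 rightward: 4 /i/ → [+RTR]; 5 /s/ transparent; 6 /s/ transparent; 7 /s/ transparent; 8 /š/ blocks.
From /ṭ/ at 3 leftward: 2 /s/ transparent; 1 /ṭ/ is itself a trigger — this domain ends here.
From /ṭ/ at 12 rightward: 13 /s/ transparent; 14 /s/ transparent; 15 /s/ transparent; word edge.
From /ṭ/ at 12 leftward: 11 /j/ blocks.

1 3 4 12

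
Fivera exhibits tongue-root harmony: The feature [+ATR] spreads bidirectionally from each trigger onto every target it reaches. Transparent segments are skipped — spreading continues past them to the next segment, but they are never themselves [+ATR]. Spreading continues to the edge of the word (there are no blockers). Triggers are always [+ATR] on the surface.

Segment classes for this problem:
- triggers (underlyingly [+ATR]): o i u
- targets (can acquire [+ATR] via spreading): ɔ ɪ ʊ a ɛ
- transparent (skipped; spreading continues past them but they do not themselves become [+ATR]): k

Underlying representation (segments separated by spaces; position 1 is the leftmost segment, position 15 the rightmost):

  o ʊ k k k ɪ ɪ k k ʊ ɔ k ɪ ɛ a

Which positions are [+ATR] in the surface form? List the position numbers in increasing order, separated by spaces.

1 2 6 7 10 11 13 14 15

From /o/ at 1 rightward: 2 /ʊ/ → [+ATR]; 3 /k/ transparent; 4 /k/ transparent; 5 /k/ transparent; 6 /ɪ/ → [+ATR]; 7 /ɪ/ → [+ATR]; 8 /k/ transparent; 9 /k/ transparent; 10 /ʊ/ → [+ATR]; 11 /ɔ/ → [+ATR]; 12 /k/ transparent; 13 /ɪ/ → [+ATR]; 14 /ɛ/ → [+ATR]; 15 /a/ → [+ATR]; word edge.
From /o/ at 1 leftward: word edge.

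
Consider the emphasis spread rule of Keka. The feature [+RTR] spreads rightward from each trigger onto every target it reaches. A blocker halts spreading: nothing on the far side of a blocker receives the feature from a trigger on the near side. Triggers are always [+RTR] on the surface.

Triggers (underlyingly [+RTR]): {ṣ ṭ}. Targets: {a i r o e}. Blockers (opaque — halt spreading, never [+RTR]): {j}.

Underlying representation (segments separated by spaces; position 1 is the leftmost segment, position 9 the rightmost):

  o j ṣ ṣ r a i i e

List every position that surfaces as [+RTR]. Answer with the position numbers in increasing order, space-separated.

3 4 5 6 7 8 9

From /ṣ/ at 3 rightward: 4 /ṣ/ is itself a trigger — this domain ends here.
From /ṣ/ at 4 rightward: 5 /r/ → [+RTR]; 6 /a/ → [+RTR]; 7 /i/ → [+RTR]; 8 /i/ → [+RTR]; 9 /e/ → [+RTR]; word edge.
Target with no active source: position 1 stays [-emphatic].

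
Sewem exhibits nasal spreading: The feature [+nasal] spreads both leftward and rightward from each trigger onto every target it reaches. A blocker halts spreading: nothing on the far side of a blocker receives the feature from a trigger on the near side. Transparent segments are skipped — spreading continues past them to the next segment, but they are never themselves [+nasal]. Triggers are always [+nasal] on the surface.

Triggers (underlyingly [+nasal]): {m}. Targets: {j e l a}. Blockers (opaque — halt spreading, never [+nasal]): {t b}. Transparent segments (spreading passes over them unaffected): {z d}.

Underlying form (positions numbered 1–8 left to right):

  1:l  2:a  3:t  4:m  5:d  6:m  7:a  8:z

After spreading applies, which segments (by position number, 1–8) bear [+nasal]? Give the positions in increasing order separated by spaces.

4 6 7

From /m/ at 4 rightward: 5 /d/ transparent; 6 /m/ is itself a trigger — this domain ends here.
From /m/ at 4 leftward: 3 /t/ blocks.
From /m/ at 6 rightward: 7 /a/ → [+nasal]; 8 /z/ transparent; word edge.
From /m/ at 6 leftward: 5 /d/ transparent; 4 /m/ is itself a trigger — this domain ends here.
Targets with no active source: positions 1 2 stay [-nasal].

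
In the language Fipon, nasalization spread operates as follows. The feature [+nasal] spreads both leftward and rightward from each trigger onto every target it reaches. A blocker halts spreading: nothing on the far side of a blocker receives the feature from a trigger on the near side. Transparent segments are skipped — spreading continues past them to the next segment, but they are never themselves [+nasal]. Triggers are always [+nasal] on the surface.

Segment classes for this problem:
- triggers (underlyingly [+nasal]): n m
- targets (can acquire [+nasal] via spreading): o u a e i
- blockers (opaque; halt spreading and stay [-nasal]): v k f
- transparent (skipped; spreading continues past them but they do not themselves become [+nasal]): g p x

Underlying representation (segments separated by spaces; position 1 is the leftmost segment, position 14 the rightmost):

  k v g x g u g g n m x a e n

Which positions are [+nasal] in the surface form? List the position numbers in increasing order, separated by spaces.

From /n/ at 9 rightward: 10 /m/ is itself a trigger — this domain ends here.
From /n/ at 9 leftward: 8 /g/ transparent; 7 /g/ transparent; 6 /u/ → [+nasal]; 5 /g/ transparent; 4 /x/ transparent; 3 /g/ transparent; 2 /v/ blocks.
From /m/ at 10 rightward: 11 /x/ transparent; 12 /a/ → [+nasal]; 13 /e/ → [+nasal]; 14 /n/ is itself a trigger — this domain ends here.
From /m/ at 10 leftward: 9 /n/ is itself a trigger — this domain ends here.
From /n/ at 14 rightward: word edge.
From /n/ at 14 leftward: 13 /e/ → [+nasal]; 12 /a/ → [+nasal]; 11 /x/ transparent; 10 /m/ is itself a trigger — this domain ends here.

6 9 10 12 13 14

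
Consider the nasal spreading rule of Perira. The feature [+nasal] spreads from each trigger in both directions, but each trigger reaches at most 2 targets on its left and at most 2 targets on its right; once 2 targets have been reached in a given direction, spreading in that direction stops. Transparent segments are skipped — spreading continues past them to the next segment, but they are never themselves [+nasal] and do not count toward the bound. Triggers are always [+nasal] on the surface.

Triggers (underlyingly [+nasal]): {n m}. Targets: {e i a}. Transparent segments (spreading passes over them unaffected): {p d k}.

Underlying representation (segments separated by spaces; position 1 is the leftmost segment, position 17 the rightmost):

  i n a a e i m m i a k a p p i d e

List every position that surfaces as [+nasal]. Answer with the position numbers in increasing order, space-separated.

From /n/ at 2 rightward: 3 /a/ → [+nasal]; 4 /a/ → [+nasal]; bound reached.
From /n/ at 2 leftward: 1 /i/ → [+nasal]; word edge.
From /m/ at 7 rightward: 8 /m/ is itself a trigger — this domain ends here.
From /m/ at 7 leftward: 6 /i/ → [+nasal]; 5 /e/ → [+nasal]; bound reached.
From /m/ at 8 rightward: 9 /i/ → [+nasal]; 10 /a/ → [+nasal]; bound reached.
From /m/ at 8 leftward: 7 /m/ is itself a trigger — this domain ends here.
Targets with no active source: positions 12 15 17 stay [-nasal].

1 2 3 4 5 6 7 8 9 10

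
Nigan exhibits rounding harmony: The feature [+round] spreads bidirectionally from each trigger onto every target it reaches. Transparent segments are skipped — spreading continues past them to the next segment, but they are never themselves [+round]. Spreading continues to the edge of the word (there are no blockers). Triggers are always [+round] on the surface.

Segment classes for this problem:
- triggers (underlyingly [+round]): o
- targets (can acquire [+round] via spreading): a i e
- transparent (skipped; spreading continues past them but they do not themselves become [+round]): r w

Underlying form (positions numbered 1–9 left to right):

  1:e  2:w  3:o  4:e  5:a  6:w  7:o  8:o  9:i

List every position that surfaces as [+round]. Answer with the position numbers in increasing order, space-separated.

1 3 4 5 7 8 9

From /o/ at 3 rightward: 4 /e/ → [+round]; 5 /a/ → [+round]; 6 /w/ transparent; 7 /o/ is itself a trigger — this domain ends here.
From /o/ at 3 leftward: 2 /w/ transparent; 1 /e/ → [+round]; word edge.
From /o/ at 7 rightward: 8 /o/ is itself a trigger — this domain ends here.
From /o/ at 7 leftward: 6 /w/ transparent; 5 /a/ → [+round]; 4 /e/ → [+round]; 3 /o/ is itself a trigger — this domain ends here.
From /o/ at 8 rightward: 9 /i/ → [+round]; word edge.
From /o/ at 8 leftward: 7 /o/ is itself a trigger — this domain ends here.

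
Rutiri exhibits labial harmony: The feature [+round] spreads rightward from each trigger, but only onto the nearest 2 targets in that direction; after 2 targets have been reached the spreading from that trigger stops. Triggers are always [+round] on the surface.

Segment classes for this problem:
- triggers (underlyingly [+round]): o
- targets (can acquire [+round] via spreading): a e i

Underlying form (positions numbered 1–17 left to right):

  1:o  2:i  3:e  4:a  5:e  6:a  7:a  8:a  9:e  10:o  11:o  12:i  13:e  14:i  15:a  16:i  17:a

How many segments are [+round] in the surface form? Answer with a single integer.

From /o/ at 1 rightward: 2 /i/ → [+round]; 3 /e/ → [+round]; bound reached.
From /o/ at 10 rightward: 11 /o/ is itself a trigger — this domain ends here.
From /o/ at 11 rightward: 12 /i/ → [+round]; 13 /e/ → [+round]; bound reached.
Targets with no active source: positions 4 5 6 7 8 9 14 15 16 17 stay [-round].
[+round] positions on the surface: 1 2 3 10 11 12 13.

7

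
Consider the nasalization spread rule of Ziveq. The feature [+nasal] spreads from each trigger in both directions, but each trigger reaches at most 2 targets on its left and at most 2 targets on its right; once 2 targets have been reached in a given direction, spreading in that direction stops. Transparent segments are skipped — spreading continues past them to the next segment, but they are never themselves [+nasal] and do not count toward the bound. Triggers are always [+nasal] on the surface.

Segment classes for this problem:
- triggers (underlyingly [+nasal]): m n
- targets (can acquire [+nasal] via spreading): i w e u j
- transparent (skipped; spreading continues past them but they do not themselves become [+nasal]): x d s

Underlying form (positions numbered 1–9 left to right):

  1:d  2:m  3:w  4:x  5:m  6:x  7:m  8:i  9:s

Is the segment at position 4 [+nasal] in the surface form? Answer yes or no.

no

From /m/ at 2 rightward: 3 /w/ → [+nasal]; 4 /x/ transparent; 5 /m/ is itself a trigger — this domain ends here.
From /m/ at 2 leftward: 1 /d/ transparent; word edge.
From /m/ at 5 rightward: 6 /x/ transparent; 7 /m/ is itself a trigger — this domain ends here.
From /m/ at 5 leftward: 4 /x/ transparent; 3 /w/ → [+nasal]; 2 /m/ is itself a trigger — this domain ends here.
From /m/ at 7 rightward: 8 /i/ → [+nasal]; 9 /s/ transparent; word edge.
From /m/ at 7 leftward: 6 /x/ transparent; 5 /m/ is itself a trigger — this domain ends here.
[+nasal] positions on the surface: 2 3 5 7 8.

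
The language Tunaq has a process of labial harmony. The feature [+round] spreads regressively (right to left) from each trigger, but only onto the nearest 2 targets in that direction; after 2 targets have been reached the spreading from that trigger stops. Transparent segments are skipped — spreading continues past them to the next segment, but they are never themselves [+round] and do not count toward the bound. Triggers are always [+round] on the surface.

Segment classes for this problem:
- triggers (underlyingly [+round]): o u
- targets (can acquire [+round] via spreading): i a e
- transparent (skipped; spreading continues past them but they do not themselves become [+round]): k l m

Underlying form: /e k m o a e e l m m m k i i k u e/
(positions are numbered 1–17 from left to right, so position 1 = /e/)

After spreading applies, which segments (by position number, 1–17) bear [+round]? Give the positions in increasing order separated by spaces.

1 4 13 14 16

From /o/ at 4 leftward: 3 /m/ transparent; 2 /k/ transparent; 1 /e/ → [+round]; word edge.
From /u/ at 16 leftward: 15 /k/ transparent; 14 /i/ → [+round]; 13 /i/ → [+round]; bound reached.
Targets with no active source: positions 5 6 7 17 stay [-round].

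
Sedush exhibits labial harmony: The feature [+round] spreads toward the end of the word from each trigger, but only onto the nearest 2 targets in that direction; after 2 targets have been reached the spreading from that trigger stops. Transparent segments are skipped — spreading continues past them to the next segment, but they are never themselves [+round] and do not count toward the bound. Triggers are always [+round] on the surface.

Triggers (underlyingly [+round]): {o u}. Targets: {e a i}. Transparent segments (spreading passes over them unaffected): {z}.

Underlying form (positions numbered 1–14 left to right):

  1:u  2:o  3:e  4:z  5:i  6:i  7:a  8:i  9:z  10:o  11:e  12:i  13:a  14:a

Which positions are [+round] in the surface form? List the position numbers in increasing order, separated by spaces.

1 2 3 5 10 11 12

From /u/ at 1 rightward: 2 /o/ is itself a trigger — this domain ends here.
From /o/ at 2 rightward: 3 /e/ → [+round]; 4 /z/ transparent; 5 /i/ → [+round]; bound reached.
From /o/ at 10 rightward: 11 /e/ → [+round]; 12 /i/ → [+round]; bound reached.
Targets with no active source: positions 6 7 8 13 14 stay [-round].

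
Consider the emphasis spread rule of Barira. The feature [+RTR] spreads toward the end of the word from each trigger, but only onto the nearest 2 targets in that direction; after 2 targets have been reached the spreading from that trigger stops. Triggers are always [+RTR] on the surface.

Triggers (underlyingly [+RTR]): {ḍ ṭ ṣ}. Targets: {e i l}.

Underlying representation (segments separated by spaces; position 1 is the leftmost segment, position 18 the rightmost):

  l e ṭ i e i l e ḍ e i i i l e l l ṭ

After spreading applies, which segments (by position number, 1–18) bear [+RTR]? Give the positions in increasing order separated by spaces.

From /ṭ/ at 3 rightward: 4 /i/ → [+RTR]; 5 /e/ → [+RTR]; bound reached.
From /ḍ/ at 9 rightward: 10 /e/ → [+RTR]; 11 /i/ → [+RTR]; bound reached.
From /ṭ/ at 18 rightward: word edge.
Targets with no active source: positions 1 2 6 7 8 12 13 14 15 16 17 stay [-emphatic].

3 4 5 9 10 11 18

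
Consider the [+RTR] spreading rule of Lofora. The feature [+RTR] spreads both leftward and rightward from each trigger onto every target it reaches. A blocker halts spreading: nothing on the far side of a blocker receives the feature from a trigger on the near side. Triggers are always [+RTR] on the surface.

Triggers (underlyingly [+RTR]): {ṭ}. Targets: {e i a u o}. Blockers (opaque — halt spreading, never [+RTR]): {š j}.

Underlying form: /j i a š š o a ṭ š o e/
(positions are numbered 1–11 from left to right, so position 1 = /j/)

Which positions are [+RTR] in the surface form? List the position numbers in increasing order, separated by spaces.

From /ṭ/ at 8 rightward: 9 /š/ blocks.
From /ṭ/ at 8 leftward: 7 /a/ → [+RTR]; 6 /o/ → [+RTR]; 5 /š/ blocks.
Targets with no active source: positions 2 3 10 11 stay [-emphatic].

6 7 8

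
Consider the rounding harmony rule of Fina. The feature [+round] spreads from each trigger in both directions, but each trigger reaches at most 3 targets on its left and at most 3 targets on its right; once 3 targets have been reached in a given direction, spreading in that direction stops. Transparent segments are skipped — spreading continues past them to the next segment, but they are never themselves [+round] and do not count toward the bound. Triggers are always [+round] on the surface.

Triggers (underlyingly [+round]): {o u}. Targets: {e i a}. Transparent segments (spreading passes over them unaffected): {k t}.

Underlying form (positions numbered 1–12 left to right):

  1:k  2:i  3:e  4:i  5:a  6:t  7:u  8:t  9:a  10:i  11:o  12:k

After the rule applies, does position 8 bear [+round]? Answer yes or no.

no

From /u/ at 7 rightward: 8 /t/ transparent; 9 /a/ → [+round]; 10 /i/ → [+round]; 11 /o/ is itself a trigger — this domain ends here.
From /u/ at 7 leftward: 6 /t/ transparent; 5 /a/ → [+round]; 4 /i/ → [+round]; 3 /e/ → [+round]; bound reached.
From /o/ at 11 rightward: 12 /k/ transparent; word edge.
From /o/ at 11 leftward: 10 /i/ → [+round]; 9 /a/ → [+round]; 8 /t/ transparent; 7 /u/ is itself a trigger — this domain ends here.
Target with no active source: position 2 stays [-round].
[+round] positions on the surface: 3 4 5 7 9 10 11.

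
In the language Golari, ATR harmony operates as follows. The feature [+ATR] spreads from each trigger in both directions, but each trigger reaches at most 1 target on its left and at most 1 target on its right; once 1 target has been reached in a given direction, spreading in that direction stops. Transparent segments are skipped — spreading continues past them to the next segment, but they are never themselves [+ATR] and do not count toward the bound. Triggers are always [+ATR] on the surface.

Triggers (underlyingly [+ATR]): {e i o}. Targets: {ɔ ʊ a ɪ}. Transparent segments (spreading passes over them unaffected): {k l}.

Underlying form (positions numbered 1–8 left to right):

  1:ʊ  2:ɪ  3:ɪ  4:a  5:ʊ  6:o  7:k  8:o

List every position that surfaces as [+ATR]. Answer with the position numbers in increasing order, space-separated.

From /o/ at 6 rightward: 7 /k/ transparent; 8 /o/ is itself a trigger — this domain ends here.
From /o/ at 6 leftward: 5 /ʊ/ → [+ATR]; bound reached.
From /o/ at 8 rightward: word edge.
From /o/ at 8 leftward: 7 /k/ transparent; 6 /o/ is itself a trigger — this domain ends here.
Targets with no active source: positions 1 2 3 4 stay [-ATR].

5 6 8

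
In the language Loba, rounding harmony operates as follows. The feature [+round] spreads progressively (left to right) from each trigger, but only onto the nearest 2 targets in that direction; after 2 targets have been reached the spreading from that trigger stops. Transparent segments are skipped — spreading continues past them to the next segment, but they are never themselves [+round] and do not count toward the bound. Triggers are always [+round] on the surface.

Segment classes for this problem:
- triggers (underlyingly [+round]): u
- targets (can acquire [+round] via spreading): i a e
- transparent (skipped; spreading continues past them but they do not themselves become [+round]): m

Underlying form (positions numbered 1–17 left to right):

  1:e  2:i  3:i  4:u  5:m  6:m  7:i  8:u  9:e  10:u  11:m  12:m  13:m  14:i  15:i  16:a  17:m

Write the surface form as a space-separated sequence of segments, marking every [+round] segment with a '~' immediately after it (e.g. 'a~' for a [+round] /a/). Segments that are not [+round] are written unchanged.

e i i u~ m m i~ u~ e~ u~ m m m i~ i~ a m

From /u/ at 4 rightward: 5 /m/ transparent; 6 /m/ transparent; 7 /i/ → [+round]; 8 /u/ is itself a trigger — this domain ends here.
From /u/ at 8 rightward: 9 /e/ → [+round]; 10 /u/ is itself a trigger — this domain ends here.
From /u/ at 10 rightward: 11 /m/ transparent; 12 /m/ transparent; 13 /m/ transparent; 14 /i/ → [+round]; 15 /i/ → [+round]; bound reached.
Targets with no active source: positions 1 2 3 16 stay [-round].
[+round] positions on the surface: 4 7 8 9 10 14 15.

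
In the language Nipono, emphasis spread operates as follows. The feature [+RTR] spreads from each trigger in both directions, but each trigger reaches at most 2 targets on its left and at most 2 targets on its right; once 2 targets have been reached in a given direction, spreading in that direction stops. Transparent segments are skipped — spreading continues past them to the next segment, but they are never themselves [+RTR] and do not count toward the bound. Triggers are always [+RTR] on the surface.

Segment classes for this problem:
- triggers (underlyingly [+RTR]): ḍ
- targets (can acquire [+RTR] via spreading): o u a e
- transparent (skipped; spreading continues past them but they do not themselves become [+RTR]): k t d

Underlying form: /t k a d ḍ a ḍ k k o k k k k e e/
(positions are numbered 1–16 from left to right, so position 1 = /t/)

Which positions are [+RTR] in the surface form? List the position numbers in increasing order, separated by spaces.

3 5 6 7 10 15

From /ḍ/ at 5 rightward: 6 /a/ → [+RTR]; 7 /ḍ/ is itself a trigger — this domain ends here.
From /ḍ/ at 5 leftward: 4 /d/ transparent; 3 /a/ → [+RTR]; 2 /k/ transparent; 1 /t/ transparent; word edge.
From /ḍ/ at 7 rightward: 8 /k/ transparent; 9 /k/ transparent; 10 /o/ → [+RTR]; 11 /k/ transparent; 12 /k/ transparent; 13 /k/ transparent; 14 /k/ transparent; 15 /e/ → [+RTR]; bound reached.
From /ḍ/ at 7 leftward: 6 /a/ → [+RTR]; 5 /ḍ/ is itself a trigger — this domain ends here.
Target with no active source: position 16 stays [-emphatic].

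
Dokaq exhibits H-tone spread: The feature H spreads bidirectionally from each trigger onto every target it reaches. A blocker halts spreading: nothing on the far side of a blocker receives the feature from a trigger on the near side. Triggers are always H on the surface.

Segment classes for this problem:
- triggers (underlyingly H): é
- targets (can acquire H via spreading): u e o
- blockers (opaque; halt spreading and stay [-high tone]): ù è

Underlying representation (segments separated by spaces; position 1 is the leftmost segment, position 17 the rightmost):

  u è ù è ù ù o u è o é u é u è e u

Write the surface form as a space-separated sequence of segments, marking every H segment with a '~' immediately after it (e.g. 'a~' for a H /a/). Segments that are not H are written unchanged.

From /é/ at 11 rightward: 12 /u/ → H; 13 /é/ is itself a trigger — this domain ends here.
From /é/ at 11 leftward: 10 /o/ → H; 9 /è/ blocks.
From /é/ at 13 rightward: 14 /u/ → H; 15 /è/ blocks.
From /é/ at 13 leftward: 12 /u/ → H; 11 /é/ is itself a trigger — this domain ends here.
Targets with no active source: positions 1 7 8 16 17 stay [-high tone].
H positions on the surface: 10 11 12 13 14.

u è ù è ù ù o u è o~ é~ u~ é~ u~ è e u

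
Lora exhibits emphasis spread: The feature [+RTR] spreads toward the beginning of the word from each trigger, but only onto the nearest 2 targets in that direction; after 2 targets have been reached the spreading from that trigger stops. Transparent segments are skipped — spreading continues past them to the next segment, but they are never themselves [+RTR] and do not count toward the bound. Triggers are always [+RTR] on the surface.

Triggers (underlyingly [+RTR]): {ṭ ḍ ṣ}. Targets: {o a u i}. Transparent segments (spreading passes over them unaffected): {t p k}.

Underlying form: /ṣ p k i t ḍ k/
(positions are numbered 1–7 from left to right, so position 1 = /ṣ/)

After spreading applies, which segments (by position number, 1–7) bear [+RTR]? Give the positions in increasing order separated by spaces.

From /ṣ/ at 1 leftward: word edge.
From /ḍ/ at 6 leftward: 5 /t/ transparent; 4 /i/ → [+RTR]; 3 /k/ transparent; 2 /p/ transparent; 1 /ṣ/ is itself a trigger — this domain ends here.

1 4 6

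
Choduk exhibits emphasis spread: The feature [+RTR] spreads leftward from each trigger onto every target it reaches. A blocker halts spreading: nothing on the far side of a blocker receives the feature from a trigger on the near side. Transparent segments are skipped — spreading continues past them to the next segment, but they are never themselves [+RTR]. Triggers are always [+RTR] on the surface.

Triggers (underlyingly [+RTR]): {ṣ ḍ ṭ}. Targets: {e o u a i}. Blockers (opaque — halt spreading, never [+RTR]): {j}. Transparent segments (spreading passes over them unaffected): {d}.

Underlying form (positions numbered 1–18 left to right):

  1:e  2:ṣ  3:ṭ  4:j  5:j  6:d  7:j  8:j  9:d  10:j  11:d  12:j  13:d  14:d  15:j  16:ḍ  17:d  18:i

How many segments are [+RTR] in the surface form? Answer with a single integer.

4

From /ṣ/ at 2 leftward: 1 /e/ → [+RTR]; word edge.
From /ṭ/ at 3 leftward: 2 /ṣ/ is itself a trigger — this domain ends here.
From /ḍ/ at 16 leftward: 15 /j/ blocks.
Target with no active source: position 18 stays [-emphatic].
[+RTR] positions on the surface: 1 2 3 16.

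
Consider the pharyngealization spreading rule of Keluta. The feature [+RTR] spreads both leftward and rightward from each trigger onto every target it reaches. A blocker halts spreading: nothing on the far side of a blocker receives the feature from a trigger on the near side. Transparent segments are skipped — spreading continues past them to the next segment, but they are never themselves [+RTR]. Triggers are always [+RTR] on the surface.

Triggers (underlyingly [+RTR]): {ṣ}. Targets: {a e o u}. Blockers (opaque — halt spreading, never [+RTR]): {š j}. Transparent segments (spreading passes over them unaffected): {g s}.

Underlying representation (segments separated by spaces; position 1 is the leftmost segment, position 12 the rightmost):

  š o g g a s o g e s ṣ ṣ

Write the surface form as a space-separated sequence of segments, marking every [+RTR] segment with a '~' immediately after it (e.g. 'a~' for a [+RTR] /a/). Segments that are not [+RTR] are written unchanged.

From /ṣ/ at 11 rightward: 12 /ṣ/ is itself a trigger — this domain ends here.
From /ṣ/ at 11 leftward: 10 /s/ transparent; 9 /e/ → [+RTR]; 8 /g/ transparent; 7 /o/ → [+RTR]; 6 /s/ transparent; 5 /a/ → [+RTR]; 4 /g/ transparent; 3 /g/ transparent; 2 /o/ → [+RTR]; 1 /š/ blocks.
From /ṣ/ at 12 rightward: word edge.
From /ṣ/ at 12 leftward: 11 /ṣ/ is itself a trigger — this domain ends here.
[+RTR] positions on the surface: 2 5 7 9 11 12.

š o~ g g a~ s o~ g e~ s ṣ~ ṣ~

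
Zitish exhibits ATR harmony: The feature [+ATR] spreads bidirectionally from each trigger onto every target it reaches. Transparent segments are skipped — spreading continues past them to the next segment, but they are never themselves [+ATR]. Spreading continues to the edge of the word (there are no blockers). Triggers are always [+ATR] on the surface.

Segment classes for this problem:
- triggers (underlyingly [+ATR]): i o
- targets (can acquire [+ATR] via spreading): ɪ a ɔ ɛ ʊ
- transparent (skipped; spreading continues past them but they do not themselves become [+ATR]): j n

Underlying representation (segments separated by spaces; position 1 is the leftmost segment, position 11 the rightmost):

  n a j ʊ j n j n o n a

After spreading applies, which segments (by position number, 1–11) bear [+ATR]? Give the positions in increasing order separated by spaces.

From /o/ at 9 rightward: 10 /n/ transparent; 11 /a/ → [+ATR]; word edge.
From /o/ at 9 leftward: 8 /n/ transparent; 7 /j/ transparent; 6 /n/ transparent; 5 /j/ transparent; 4 /ʊ/ → [+ATR]; 3 /j/ transparent; 2 /a/ → [+ATR]; 1 /n/ transparent; word edge.

2 4 9 11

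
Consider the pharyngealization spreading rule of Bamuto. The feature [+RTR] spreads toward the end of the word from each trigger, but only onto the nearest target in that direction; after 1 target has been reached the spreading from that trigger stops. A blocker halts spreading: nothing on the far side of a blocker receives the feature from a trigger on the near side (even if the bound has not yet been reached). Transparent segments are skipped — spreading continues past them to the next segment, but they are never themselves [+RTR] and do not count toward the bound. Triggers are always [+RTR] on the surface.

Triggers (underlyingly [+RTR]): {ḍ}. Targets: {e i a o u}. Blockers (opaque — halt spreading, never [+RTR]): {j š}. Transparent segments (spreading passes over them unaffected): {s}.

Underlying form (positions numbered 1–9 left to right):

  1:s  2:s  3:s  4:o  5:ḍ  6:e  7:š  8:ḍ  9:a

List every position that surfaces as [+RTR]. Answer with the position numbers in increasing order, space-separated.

5 6 8 9

From /ḍ/ at 5 rightward: 6 /e/ → [+RTR]; bound reached.
From /ḍ/ at 8 rightward: 9 /a/ → [+RTR]; bound reached.
Target with no active source: position 4 stays [-emphatic].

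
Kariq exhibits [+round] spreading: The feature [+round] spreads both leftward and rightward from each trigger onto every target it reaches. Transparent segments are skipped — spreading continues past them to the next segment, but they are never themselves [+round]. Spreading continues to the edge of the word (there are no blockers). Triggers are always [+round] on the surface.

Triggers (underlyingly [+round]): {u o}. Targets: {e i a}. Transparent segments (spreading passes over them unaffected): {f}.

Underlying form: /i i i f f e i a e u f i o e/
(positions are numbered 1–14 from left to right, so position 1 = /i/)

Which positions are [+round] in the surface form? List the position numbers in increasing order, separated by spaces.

From /u/ at 10 rightward: 11 /f/ transparent; 12 /i/ → [+round]; 13 /o/ is itself a trigger — this domain ends here.
From /u/ at 10 leftward: 9 /e/ → [+round]; 8 /a/ → [+round]; 7 /i/ → [+round]; 6 /e/ → [+round]; 5 /f/ transparent; 4 /f/ transparent; 3 /i/ → [+round]; 2 /i/ → [+round]; 1 /i/ → [+round]; word edge.
From /o/ at 13 rightward: 14 /e/ → [+round]; word edge.
From /o/ at 13 leftward: 12 /i/ → [+round]; 11 /f/ transparent; 10 /u/ is itself a trigger — this domain ends here.

1 2 3 6 7 8 9 10 12 13 14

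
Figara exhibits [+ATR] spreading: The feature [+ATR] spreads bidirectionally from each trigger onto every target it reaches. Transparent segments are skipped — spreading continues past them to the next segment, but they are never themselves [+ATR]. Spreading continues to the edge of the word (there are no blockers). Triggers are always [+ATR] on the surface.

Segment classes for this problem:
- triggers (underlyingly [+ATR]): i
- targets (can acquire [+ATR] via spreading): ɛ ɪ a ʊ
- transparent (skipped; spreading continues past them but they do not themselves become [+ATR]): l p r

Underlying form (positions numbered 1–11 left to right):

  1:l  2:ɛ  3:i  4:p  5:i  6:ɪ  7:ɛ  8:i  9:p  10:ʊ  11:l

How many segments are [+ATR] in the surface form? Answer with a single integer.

From /i/ at 3 rightward: 4 /p/ transparent; 5 /i/ is itself a trigger — this domain ends here.
From /i/ at 3 leftward: 2 /ɛ/ → [+ATR]; 1 /l/ transparent; word edge.
From /i/ at 5 rightward: 6 /ɪ/ → [+ATR]; 7 /ɛ/ → [+ATR]; 8 /i/ is itself a trigger — this domain ends here.
From /i/ at 5 leftward: 4 /p/ transparent; 3 /i/ is itself a trigger — this domain ends here.
From /i/ at 8 rightward: 9 /p/ transparent; 10 /ʊ/ → [+ATR]; 11 /l/ transparent; word edge.
From /i/ at 8 leftward: 7 /ɛ/ → [+ATR]; 6 /ɪ/ → [+ATR]; 5 /i/ is itself a trigger — this domain ends here.
[+ATR] positions on the surface: 2 3 5 6 7 8 10.

7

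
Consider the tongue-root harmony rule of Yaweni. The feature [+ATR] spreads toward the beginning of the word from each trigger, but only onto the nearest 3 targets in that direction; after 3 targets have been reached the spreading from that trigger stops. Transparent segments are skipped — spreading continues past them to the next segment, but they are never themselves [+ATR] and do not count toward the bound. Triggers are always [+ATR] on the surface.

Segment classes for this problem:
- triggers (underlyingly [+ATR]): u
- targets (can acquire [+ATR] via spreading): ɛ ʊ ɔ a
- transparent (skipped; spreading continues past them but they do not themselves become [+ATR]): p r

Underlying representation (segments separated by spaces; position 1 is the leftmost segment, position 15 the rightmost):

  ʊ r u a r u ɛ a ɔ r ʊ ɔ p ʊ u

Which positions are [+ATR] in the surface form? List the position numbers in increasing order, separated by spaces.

1 3 4 6 11 12 14 15

From /u/ at 3 leftward: 2 /r/ transparent; 1 /ʊ/ → [+ATR]; word edge.
From /u/ at 6 leftward: 5 /r/ transparent; 4 /a/ → [+ATR]; 3 /u/ is itself a trigger — this domain ends here.
From /u/ at 15 leftward: 14 /ʊ/ → [+ATR]; 13 /p/ transparent; 12 /ɔ/ → [+ATR]; 11 /ʊ/ → [+ATR]; bound reached.
Targets with no active source: positions 7 8 9 stay [-ATR].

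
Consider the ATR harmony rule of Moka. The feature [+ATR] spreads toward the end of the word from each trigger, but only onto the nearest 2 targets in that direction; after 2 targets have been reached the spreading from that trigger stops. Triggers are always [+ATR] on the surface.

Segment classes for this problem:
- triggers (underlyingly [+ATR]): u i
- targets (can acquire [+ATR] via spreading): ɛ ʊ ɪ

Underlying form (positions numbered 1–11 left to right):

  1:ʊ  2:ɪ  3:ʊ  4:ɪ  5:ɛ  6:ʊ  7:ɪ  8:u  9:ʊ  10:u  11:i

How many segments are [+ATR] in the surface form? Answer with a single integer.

4

From /u/ at 8 rightward: 9 /ʊ/ → [+ATR]; 10 /u/ is itself a trigger — this domain ends here.
From /u/ at 10 rightward: 11 /i/ is itself a trigger — this domain ends here.
From /i/ at 11 rightward: word edge.
Targets with no active source: positions 1 2 3 4 5 6 7 stay [-ATR].
[+ATR] positions on the surface: 8 9 10 11.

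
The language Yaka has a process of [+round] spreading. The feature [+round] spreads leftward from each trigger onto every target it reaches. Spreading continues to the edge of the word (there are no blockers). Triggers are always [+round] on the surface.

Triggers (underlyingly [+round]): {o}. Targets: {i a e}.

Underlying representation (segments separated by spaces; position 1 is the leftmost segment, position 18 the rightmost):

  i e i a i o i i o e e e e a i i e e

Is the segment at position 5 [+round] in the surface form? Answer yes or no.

From /o/ at 6 leftward: 5 /i/ → [+round]; 4 /a/ → [+round]; 3 /i/ → [+round]; 2 /e/ → [+round]; 1 /i/ → [+round]; word edge.
From /o/ at 9 leftward: 8 /i/ → [+round]; 7 /i/ → [+round]; 6 /o/ is itself a trigger — this domain ends here.
Targets with no active source: positions 10 11 12 13 14 15 16 17 18 stay [-round].
[+round] positions on the surface: 1 2 3 4 5 6 7 8 9.

yes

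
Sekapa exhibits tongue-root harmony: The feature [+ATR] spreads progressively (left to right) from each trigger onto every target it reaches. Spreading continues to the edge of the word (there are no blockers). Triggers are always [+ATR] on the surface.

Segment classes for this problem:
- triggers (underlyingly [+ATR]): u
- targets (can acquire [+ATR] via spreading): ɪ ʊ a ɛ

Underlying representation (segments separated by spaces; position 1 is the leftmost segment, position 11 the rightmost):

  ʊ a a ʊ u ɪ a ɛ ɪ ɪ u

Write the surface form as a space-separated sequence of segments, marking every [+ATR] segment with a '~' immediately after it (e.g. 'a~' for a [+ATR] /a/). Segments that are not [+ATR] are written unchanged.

From /u/ at 5 rightward: 6 /ɪ/ → [+ATR]; 7 /a/ → [+ATR]; 8 /ɛ/ → [+ATR]; 9 /ɪ/ → [+ATR]; 10 /ɪ/ → [+ATR]; 11 /u/ is itself a trigger — this domain ends here.
From /u/ at 11 rightward: word edge.
Targets with no active source: positions 1 2 3 4 stay [-ATR].
[+ATR] positions on the surface: 5 6 7 8 9 10 11.

ʊ a a ʊ u~ ɪ~ a~ ɛ~ ɪ~ ɪ~ u~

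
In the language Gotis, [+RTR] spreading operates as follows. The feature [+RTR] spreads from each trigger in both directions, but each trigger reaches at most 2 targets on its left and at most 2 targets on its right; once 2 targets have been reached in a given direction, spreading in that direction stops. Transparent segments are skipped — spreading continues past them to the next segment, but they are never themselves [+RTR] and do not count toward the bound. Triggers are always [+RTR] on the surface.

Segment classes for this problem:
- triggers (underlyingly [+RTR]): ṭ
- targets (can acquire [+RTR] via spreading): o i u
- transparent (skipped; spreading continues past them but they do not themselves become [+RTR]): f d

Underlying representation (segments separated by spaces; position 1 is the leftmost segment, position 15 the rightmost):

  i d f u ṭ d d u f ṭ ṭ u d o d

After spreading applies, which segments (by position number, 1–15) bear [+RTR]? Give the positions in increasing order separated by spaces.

From /ṭ/ at 5 rightward: 6 /d/ transparent; 7 /d/ transparent; 8 /u/ → [+RTR]; 9 /f/ transparent; 10 /ṭ/ is itself a trigger — this domain ends here.
From /ṭ/ at 5 leftward: 4 /u/ → [+RTR]; 3 /f/ transparent; 2 /d/ transparent; 1 /i/ → [+RTR]; bound reached.
From /ṭ/ at 10 rightward: 11 /ṭ/ is itself a trigger — this domain ends here.
From /ṭ/ at 10 leftward: 9 /f/ transparent; 8 /u/ → [+RTR]; 7 /d/ transparent; 6 /d/ transparent; 5 /ṭ/ is itself a trigger — this domain ends here.
From /ṭ/ at 11 rightward: 12 /u/ → [+RTR]; 13 /d/ transparent; 14 /o/ → [+RTR]; bound reached.
From /ṭ/ at 11 leftward: 10 /ṭ/ is itself a trigger — this domain ends here.

1 4 5 8 10 11 12 14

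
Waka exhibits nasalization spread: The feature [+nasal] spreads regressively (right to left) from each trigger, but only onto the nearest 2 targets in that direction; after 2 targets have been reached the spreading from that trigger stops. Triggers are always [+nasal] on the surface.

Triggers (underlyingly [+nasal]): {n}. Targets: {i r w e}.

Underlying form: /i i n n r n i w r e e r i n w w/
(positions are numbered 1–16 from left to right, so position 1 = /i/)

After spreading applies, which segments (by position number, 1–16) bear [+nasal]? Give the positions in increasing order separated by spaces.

From /n/ at 3 leftward: 2 /i/ → [+nasal]; 1 /i/ → [+nasal]; bound reached.
From /n/ at 4 leftward: 3 /n/ is itself a trigger — this domain ends here.
From /n/ at 6 leftward: 5 /r/ → [+nasal]; 4 /n/ is itself a trigger — this domain ends here.
From /n/ at 14 leftward: 13 /i/ → [+nasal]; 12 /r/ → [+nasal]; bound reached.
Targets with no active source: positions 7 8 9 10 11 15 16 stay [-nasal].

1 2 3 4 5 6 12 13 14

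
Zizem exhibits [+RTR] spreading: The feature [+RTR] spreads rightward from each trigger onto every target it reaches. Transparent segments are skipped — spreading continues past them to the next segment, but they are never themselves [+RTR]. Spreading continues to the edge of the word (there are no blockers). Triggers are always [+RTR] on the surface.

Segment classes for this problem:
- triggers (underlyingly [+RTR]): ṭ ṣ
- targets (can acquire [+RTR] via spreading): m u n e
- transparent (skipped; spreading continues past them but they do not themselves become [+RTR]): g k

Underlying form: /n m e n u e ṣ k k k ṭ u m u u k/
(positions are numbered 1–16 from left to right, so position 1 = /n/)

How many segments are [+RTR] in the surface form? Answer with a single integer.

6

From /ṣ/ at 7 rightward: 8 /k/ transparent; 9 /k/ transparent; 10 /k/ transparent; 11 /ṭ/ is itself a trigger — this domain ends here.
From /ṭ/ at 11 rightward: 12 /u/ → [+RTR]; 13 /m/ → [+RTR]; 14 /u/ → [+RTR]; 15 /u/ → [+RTR]; 16 /k/ transparent; word edge.
Targets with no active source: positions 1 2 3 4 5 6 stay [-emphatic].
[+RTR] positions on the surface: 7 11 12 13 14 15.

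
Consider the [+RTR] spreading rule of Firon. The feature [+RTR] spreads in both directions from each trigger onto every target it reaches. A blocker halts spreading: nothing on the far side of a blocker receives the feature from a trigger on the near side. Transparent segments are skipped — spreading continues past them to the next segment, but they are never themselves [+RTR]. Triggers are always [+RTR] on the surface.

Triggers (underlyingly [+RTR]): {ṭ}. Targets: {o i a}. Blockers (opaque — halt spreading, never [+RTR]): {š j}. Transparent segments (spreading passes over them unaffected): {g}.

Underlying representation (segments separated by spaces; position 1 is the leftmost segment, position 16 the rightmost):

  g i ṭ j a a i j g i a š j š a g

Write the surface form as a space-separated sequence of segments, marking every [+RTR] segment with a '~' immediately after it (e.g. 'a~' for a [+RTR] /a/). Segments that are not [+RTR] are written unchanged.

From /ṭ/ at 3 rightward: 4 /j/ blocks.
From /ṭ/ at 3 leftward: 2 /i/ → [+RTR]; 1 /g/ transparent; word edge.
Targets with no active source: positions 5 6 7 10 11 15 stay [-emphatic].
[+RTR] positions on the surface: 2 3.

g i~ ṭ~ j a a i j g i a š j š a g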